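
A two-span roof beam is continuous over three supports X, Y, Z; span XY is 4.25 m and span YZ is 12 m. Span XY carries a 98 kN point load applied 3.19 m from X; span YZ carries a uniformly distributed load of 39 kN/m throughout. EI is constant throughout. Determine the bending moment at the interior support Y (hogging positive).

M_Y = 536.2 kN·m

Take M_Y as the redundant. Released structure: two simple spans XY and YZ with a hinge at Y.
Discontinuity in slope at Y on the released structure — sum the simple-span end rotations:
  span XY: point load 98 at a = 3.19: Pab(L + a)/(6LEI) = 96.68/EI
  span YZ: UDL 39: wL³/(24EI) = 2808/EI
  relative rotation θ_0 = (96.68 + 2808)/EI = 2905/EI
A unit hogging moment at Y produces rotation L₁/(3EI) + L₂/(3EI) = 5.417/EI.
Slope continuity at Y: θ_0 = M_Y·5.417/EI, so M_Y = 2905/5.417 = 536.2 kN·m (hogging).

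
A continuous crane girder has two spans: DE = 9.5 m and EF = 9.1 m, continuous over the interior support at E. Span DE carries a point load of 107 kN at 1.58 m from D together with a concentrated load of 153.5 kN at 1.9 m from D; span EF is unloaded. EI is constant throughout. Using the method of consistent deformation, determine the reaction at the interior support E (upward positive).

Release continuity at E by inserting a hinge; the redundant is the internal moment M_E. The primary structure is two simply-supported spans DE and EF.
End slopes at the hinge E, treating each span as simply supported:
  span DE: point load 107 at a = 1.58: Pab(L + a)/(6LEI) = 260.3/EI
  span DE: point load 153.5 at a = 1.9: Pab(L + a)/(6LEI) = 443.3/EI
  relative rotation θ_0 = (703.6 + 0)/EI = 703.6/EI
A unit hogging moment at E produces rotation L₁/(3EI) + L₂/(3EI) = 6.2/EI.
Slope continuity at E: θ_0 = M_E·6.2/EI, so M_E = 703.6/6.2 = 113.5 kN·m (hogging).
Span DE, ΣM about D with M_E applied at E: R_E^{DE}·9.5 = 460.7 + 113.5, so R_E^{DE} = 60.44 kN and R_D = 260.5 − 60.44 = 200.1 kN.
Span EF, ΣM about F: R_E^{EF}·9.1 = 0 + 113.5, so R_E^{EF} = 12.47 kN and R_F = 0 − 12.47 = -12.47 kN.
R_E = 60.44 + 12.47 = 72.91 kN.

R_E = 72.91 kN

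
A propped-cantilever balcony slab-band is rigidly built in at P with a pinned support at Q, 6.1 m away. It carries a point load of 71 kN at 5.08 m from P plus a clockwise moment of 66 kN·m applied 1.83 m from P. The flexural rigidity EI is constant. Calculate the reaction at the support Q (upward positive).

Remove the prop at Q; the released (primary) structure is a cantilever built in at P.
Downward deflection at the released point Q due to the loads:
  point load 71 at a = 5.08: Pa²(3L − a)/(6EI) = 4037/EI
  clockwise couple 66 at a = 1.83: M₀a(2L − a)/(2EI) = 626.2/EI
  δ_0 = 4663/EI
Tip deflection under a unit load at Q: L³/(3EI) = 75.66/EI.
Compatibility at Q: δ_0 − R_Q·δ_{QQ} = 0, so R_Q = 4663/75.66 = 61.63 kN.

R_Q = 61.63 kN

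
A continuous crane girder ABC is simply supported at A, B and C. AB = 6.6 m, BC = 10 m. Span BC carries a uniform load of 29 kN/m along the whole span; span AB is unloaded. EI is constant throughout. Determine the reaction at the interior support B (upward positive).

R_B = 199.9 kN

Insert a hinge at B; M_B is the redundant, and each span becomes simply supported.
End slopes at the hinge B, treating each span as simply supported:
  span BC: UDL 29: wL³/(24EI) = 1208/EI
  relative rotation θ_0 = (0 + 1208)/EI = 1208/EI
A unit hogging moment at B produces rotation L₁/(3EI) + L₂/(3EI) = 5.533/EI.
Compatibility: M_B·(L₁+L₂)/(3EI) = θ_0, giving M_B = 218.4 kN·m (hogging).
Span AB, ΣM about A with M_B applied at B: R_B^{AB}·6.6 = 0 + 218.4, so R_B^{AB} = 33.09 kN and R_A = 0 − 33.09 = -33.09 kN.
Span BC, ΣM about C: R_B^{BC}·10 = 1450 + 218.4, so R_B^{BC} = 166.8 kN and R_C = 290 − 166.8 = 123.2 kN.
R_B = 33.09 + 166.8 = 199.9 kN.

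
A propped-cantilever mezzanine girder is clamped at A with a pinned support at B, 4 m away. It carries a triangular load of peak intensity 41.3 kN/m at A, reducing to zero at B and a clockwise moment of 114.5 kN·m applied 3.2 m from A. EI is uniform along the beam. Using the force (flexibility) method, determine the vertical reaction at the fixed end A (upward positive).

Remove the prop at B; the released (primary) structure is a cantilever built in at A.
Downward deflection at the released point B due to the loads:
  triangular load, peak 41.3 at the fixed end: w₀L⁴/(30EI) = 352.4/EI
  clockwise couple 114.5 at a = 3.2: M₀a(2L − a)/(2EI) = 879.4/EI
  δ_0 = 1232/EI
Flexibility coefficient — unit upward force at B: δ_{BB} = L³/(3EI) = 21.33/EI.
Compatibility at B: δ_0 − R_B·δ_{BB} = 0, so R_B = 1232/21.33 = 57.74 kN.
Vertical equilibrium: R_A = ΣP − R_B = 82.6 − 57.74 = 24.86 kN.

R_A = 24.86 kN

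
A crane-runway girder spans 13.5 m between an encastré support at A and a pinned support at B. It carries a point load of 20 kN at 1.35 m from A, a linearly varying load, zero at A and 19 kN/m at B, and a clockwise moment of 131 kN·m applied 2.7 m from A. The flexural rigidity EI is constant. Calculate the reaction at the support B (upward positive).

Take the reaction at B as the redundant and release it; the primary structure is a cantilever fixed at A.
Free-end deflection of the primary structure under the applied loading (downward +):
  point load 20 at a = 1.35: Pa²(3L − a)/(6EI) = 237.8/EI
  triangular load, peak 19 at the free end: 11w₀L⁴/(120EI) = 57850/EI
  clockwise couple 131 at a = 2.7: M₀a(2L − a)/(2EI) = 4297/EI
  δ_0 = 62385/EI
Tip deflection under a unit load at B: L³/(3EI) = 820.1/EI.
Compatibility at B: δ_0 − R_B·δ_{BB} = 0, so R_B = 62385/820.1 = 76.07 kN.

R_B = 76.07 kN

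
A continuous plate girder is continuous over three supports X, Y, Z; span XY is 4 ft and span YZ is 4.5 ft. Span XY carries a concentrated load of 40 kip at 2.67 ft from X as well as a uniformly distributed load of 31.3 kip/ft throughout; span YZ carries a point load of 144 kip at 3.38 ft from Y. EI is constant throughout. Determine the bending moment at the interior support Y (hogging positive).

M_Y = 83.44 kip·ft

Insert a hinge at Y; M_Y is the redundant, and each span becomes simply supported.
Rotations at Y on the released spans (each span's end-slope, ×1/EI):
  span XY: point load 40 at a = 2.67: Pab(L + a)/(6LEI) = 39.48/EI
  span XY: UDL 31.3: wL³/(24EI) = 83.47/EI
  span YZ: point load 144 at a = 3.38: Pab(L + b)/(6LEI) = 113.5/EI
  relative rotation θ_0 = (122.9 + 113.5)/EI = 236.4/EI
A unit hogging moment at Y produces rotation L₁/(3EI) + L₂/(3EI) = 2.833/EI.
Slope continuity at Y: θ_0 = M_Y·2.833/EI, so M_Y = 236.4/2.833 = 83.44 kip·ft (hogging).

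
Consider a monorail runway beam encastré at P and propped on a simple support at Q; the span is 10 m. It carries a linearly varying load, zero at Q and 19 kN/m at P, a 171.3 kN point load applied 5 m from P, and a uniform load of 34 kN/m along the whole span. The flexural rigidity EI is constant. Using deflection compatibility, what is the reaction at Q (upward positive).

R_Q = 200 kN

Choose R_Q as the redundant. The primary structure is the cantilever fixed at P.
Deflection at Q on the released cantilever, summing each load's contribution:
  triangular load, peak 19 at the fixed end: w₀L⁴/(30EI) = 6333/EI
  point load 171.3 at a = 5: Pa²(3L − a)/(6EI) = 17844/EI
  UDL 34: wL⁴/(8EI) = 42500/EI
  δ_0 = 66677/EI
Flexibility coefficient — unit upward force at Q: δ_{QQ} = L³/(3EI) = 333.3/EI.
Compatibility at Q: δ_0 − R_Q·δ_{QQ} = 0, so R_Q = 66677/333.3 = 200 kN.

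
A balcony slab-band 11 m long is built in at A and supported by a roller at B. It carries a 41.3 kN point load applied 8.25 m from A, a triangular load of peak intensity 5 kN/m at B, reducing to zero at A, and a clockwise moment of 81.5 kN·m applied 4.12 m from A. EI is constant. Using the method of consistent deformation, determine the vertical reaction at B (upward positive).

Remove the prop at B; the released (primary) structure is a cantilever built in at A.
Downward deflection at the released point B due to the loads:
  point load 41.3 at a = 8.25: Pa²(3L − a)/(6EI) = 11595/EI
  triangular load, peak 5 at the free end: 11w₀L⁴/(120EI) = 6710/EI
  clockwise couple 81.5 at a = 4.12: M₀a(2L − a)/(2EI) = 3002/EI
  δ_0 = 21308/EI
Tip deflection under a unit load at B: L³/(3EI) = 443.7/EI.
Compatibility at B: δ_0 − R_B·δ_{BB} = 0, so R_B = 21308/443.7 = 48.03 kN.

R_B = 48.03 kN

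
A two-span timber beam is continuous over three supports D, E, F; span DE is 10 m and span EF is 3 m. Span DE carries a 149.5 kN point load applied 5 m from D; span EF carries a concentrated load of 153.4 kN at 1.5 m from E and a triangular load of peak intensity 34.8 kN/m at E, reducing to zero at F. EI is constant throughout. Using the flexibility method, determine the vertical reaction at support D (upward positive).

R_D = 50.71 kN

Insert a hinge at E; M_E is the redundant, and each span becomes simply supported.
Rotations at E on the released spans (each span's end-slope, ×1/EI):
  span DE: point load 149.5 at a = 5: Pab(L + a)/(6LEI) = 934.4/EI
  span EF: point load 153.4 at a = 1.5: Pab(L + b)/(6LEI) = 86.29/EI
  span EF: triangular load, peak 34.8: w₀L³/(45EI) = 20.88/EI
  relative rotation θ_0 = (934.4 + 107.2)/EI = 1042/EI
A unit hogging moment at E produces rotation L₁/(3EI) + L₂/(3EI) = 4.333/EI.
Compatibility: M_E·(L₁+L₂)/(3EI) = θ_0, giving M_E = 240.4 kN·m (hogging).
Span DE, ΣM about D with M_E applied at E: R_E^{DE}·10 = 747.5 + 240.4, so R_E^{DE} = 98.79 kN and R_D = 149.5 − 98.79 = 50.71 kN.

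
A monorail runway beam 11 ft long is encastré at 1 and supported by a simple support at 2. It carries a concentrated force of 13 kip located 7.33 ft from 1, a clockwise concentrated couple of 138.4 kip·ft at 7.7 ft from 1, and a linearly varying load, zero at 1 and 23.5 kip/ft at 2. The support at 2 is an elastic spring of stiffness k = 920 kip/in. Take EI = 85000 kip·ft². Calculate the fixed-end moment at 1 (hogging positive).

Release the roller at 2. Primary structure: cantilever fixed at 1.
Deflection at 2 on the released cantilever, summing each load's contribution:
  point load 13 at a = 7.33: Pa²(3L − a)/(6EI) = 2988/EI
  clockwise couple 138.4 at a = 7.7: M₀a(2L − a)/(2EI) = 7620/EI
  triangular load, peak 23.5 at the free end: 11w₀L⁴/(120EI) = 31539/EI
  δ_0 = 42147/EI
Flexibility coefficient — unit upward force at 2: δ_{22} = L³/(3EI) = 443.7/EI.
With EI = 85000 kip·ft²: δ_0 = 0.49585 ft and δ_{22} = 0.00522 ft/kip.
Compatibility — the spring shortens by R_2/k under the reaction it provides: δ_0 − R_2·δ_{22} = R_2/k. With 1/k = 1/(920×12) ft/kip = 0.000091 ft/kip, R_2 = δ_0 / (δ_{22} + 1/k) = 0.49585 / (0.00522 + 0.000091) = 93.38 kip.
Moment equilibrium about 1: M_1 = Σ(load moments about 1) − R_2·L = 1182 − 93.38×11 = 154.4 kip·ft.

M_1 = 154.4 kip·ft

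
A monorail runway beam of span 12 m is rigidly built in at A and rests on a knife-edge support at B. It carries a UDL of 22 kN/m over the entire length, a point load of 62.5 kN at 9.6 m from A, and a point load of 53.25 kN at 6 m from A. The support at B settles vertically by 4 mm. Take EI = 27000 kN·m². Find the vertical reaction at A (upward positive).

Choose R_B as the redundant. The primary structure is the cantilever fixed at A.
Deflection at B on the released cantilever, summing each load's contribution:
  UDL 22: wL⁴/(8EI) = 57024/EI
  point load 62.5 at a = 9.6: Pa²(3L − a)/(6EI) = 25344/EI
  point load 53.25 at a = 6: Pa²(3L − a)/(6EI) = 9585/EI
  δ_0 = 91953/EI
Flexibility coefficient — unit upward force at B: δ_{BB} = L³/(3EI) = 576/EI.
With EI = 27000 kN·m²: δ_0 = 3.4057 m and δ_{BB} = 0.021333 m/kN.
Compatibility — the beam at B must follow the support down by 0.004 m: δ_0 − R_B·δ_{BB} = 0.004, so R_B = (3.4057 − 0.004)/0.021333 = 159.5 kN.
Vertical equilibrium: R_A = ΣP − R_B = 379.8 − 159.5 = 220.3 kN.

R_A = 220.3 kN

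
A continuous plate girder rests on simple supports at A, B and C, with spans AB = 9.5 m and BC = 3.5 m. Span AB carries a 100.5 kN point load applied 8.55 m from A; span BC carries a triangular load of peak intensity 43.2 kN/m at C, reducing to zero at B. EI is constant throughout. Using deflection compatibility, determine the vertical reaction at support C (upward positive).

R_C = 30.98 kN

Insert a hinge at B; M_B is the redundant, and each span becomes simply supported.
End slopes at the hinge B, treating each span as simply supported:
  span AB: point load 100.5 at a = 8.55: Pab(L + a)/(6LEI) = 258.5/EI
  span BC: triangular load, peak 43.2: 7w₀L³/(360EI) = 36.02/EI
  relative rotation θ_0 = (258.5 + 36.02)/EI = 294.5/EI
A unit hogging moment at B produces rotation L₁/(3EI) + L₂/(3EI) = 4.333/EI.
Slope continuity at B: θ_0 = M_B·4.333/EI, so M_B = 294.5/4.333 = 67.96 kN·m (hogging).
Span BC, ΣM about C: R_B^{BC}·3.5 = 88.2 + 67.96, so R_B^{BC} = 44.62 kN and R_C = 75.6 − 44.62 = 30.98 kN.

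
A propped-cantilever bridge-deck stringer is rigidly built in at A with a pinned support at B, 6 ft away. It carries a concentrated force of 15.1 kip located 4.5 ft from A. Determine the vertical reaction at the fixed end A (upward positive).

Remove the prop at B; the released (primary) structure is a cantilever built in at A.
Deflection at B on the released cantilever, summing each load's contribution:
  point load 15.1 at a = 4.5: Pa²(3L − a)/(6EI) = 688/EI
Tip deflection under a unit load at B: L³/(3EI) = 72/EI.
Compatibility at B: δ_0 − R_B·δ_{BB} = 0, so R_B = 688/72 = 9.555 kip.
Vertical equilibrium: R_A = ΣP − R_B = 15.1 − 9.555 = 5.545 kip.

R_A = 5.545 kip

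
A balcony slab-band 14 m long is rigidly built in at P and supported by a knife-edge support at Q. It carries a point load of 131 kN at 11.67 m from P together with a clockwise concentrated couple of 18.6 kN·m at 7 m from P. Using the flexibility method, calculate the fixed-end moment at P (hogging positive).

M_P = 146.1 kN·m

Choose R_Q as the redundant. The primary structure is the cantilever fixed at P.
Primary-structure tip deflection at Q by superposition:
  point load 131 at a = 11.67: Pa²(3L − a)/(6EI) = 90185/EI
  clockwise couple 18.6 at a = 7: M₀a(2L − a)/(2EI) = 1367/EI
  δ_0 = 91552/EI
Tip deflection under a unit load at Q: L³/(3EI) = 914.7/EI.
The prop prevents deflection at Q: R_Q = δ_0/δ_{QQ} = 91552/914.7 = 100.1 kN.
Moment equilibrium about P: M_P = Σ(load moments about P) − R_Q·L = 1547 − 100.1×14 = 146.1 kN·m.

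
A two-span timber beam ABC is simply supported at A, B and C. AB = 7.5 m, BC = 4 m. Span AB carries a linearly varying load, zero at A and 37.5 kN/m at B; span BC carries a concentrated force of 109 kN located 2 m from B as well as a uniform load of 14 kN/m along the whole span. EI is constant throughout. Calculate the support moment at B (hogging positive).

M_B = 129.9 kN·m

Insert a hinge at B; M_B is the redundant, and each span becomes simply supported.
Rotations at B on the released spans (each span's end-slope, ×1/EI):
  span AB: triangular load, peak 37.5: w₀L³/(45EI) = 351.6/EI
  span BC: point load 109 at a = 2: Pab(L + b)/(6LEI) = 109/EI
  span BC: UDL 14: wL³/(24EI) = 37.33/EI
  relative rotation θ_0 = (351.6 + 146.3)/EI = 497.9/EI
A unit hogging moment at B produces rotation L₁/(3EI) + L₂/(3EI) = 3.833/EI.
Compatibility: M_B·(L₁+L₂)/(3EI) = θ_0, giving M_B = 129.9 kN·m (hogging).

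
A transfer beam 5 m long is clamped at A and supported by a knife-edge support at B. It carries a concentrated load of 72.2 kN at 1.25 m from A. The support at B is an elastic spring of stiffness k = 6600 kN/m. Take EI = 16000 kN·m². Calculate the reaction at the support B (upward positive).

Take the reaction at B as the redundant and release it; the primary structure is a cantilever fixed at A.
Deflection at B on the released cantilever, summing each load's contribution:
  point load 72.2 at a = 1.25: Pa²(3L − a)/(6EI) = 258.5/EI
Flexibility coefficient — unit upward force at B: δ_{BB} = L³/(3EI) = 41.67/EI.
With EI = 16000 kN·m²: δ_0 = 0.016158 m and δ_{BB} = 0.002604 m/kN.
Compatibility — the spring shortens by R_B/k under the reaction it provides: δ_0 − R_B·δ_{BB} = R_B/k. With 1/k = 0.000152 m/kN, R_B = δ_0 / (δ_{BB} + 1/k) = 0.016158 / (0.002604 + 0.000152) = 5.864 kN.

R_B = 5.864 kN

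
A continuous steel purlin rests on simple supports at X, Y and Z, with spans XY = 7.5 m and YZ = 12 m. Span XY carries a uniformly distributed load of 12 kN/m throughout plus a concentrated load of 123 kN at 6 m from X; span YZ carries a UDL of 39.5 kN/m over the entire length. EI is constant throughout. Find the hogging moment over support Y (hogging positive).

Release continuity at Y by inserting a hinge; the redundant is the internal moment M_Y. The primary structure is two simply-supported spans XY and YZ.
Discontinuity in slope at Y on the released structure — sum the simple-span end rotations:
  span XY: UDL 12: wL³/(24EI) = 210.9/EI
  span XY: point load 123 at a = 6: Pab(L + a)/(6LEI) = 332.1/EI
  span YZ: UDL 39.5: wL³/(24EI) = 2844/EI
  relative rotation θ_0 = (543 + 2844)/EI = 3387/EI
A unit hogging moment at Y produces rotation L₁/(3EI) + L₂/(3EI) = 6.5/EI.
Compatibility: M_Y·(L₁+L₂)/(3EI) = θ_0, giving M_Y = 521.1 kN·m (hogging).

M_Y = 521.1 kN·m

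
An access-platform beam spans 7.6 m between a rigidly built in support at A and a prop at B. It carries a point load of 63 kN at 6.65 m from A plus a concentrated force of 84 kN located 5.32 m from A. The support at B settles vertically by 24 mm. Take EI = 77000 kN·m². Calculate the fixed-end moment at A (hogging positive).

Release the roller at B. Primary structure: cantilever fixed at A.
Downward deflection at the released point B due to the loads:
  point load 63 at a = 6.65: Pa²(3L − a)/(6EI) = 7499/EI
  point load 84 at a = 5.32: Pa²(3L − a)/(6EI) = 6926/EI
  δ_0 = 14425/EI
Flexibility coefficient — unit upward force at B: δ_{BB} = L³/(3EI) = 146.3/EI.
With EI = 77000 kN·m²: δ_0 = 0.18734 m and δ_{BB} = 0.0019 m/kN.
Compatibility — the beam at B must follow the support down by 0.024 m: δ_0 − R_B·δ_{BB} = 0.024, so R_B = (0.18734 − 0.024)/0.0019 = 85.95 kN.
Moment equilibrium about A: M_A = Σ(load moments about A) − R_B·L = 865.8 − 85.95×7.6 = 212.6 kN·m.

M_A = 212.6 kN·m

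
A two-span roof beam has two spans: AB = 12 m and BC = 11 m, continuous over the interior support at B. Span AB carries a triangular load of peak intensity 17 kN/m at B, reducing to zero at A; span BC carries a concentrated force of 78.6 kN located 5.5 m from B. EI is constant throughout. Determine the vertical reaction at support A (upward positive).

R_A = 20.44 kN

Take M_B as the redundant. Released structure: two simple spans AB and BC with a hinge at B.
Rotations at B on the released spans (each span's end-slope, ×1/EI):
  span AB: triangular load, peak 17: w₀L³/(45EI) = 652.8/EI
  span BC: point load 78.6 at a = 5.5: Pab(L + b)/(6LEI) = 594.4/EI
  relative rotation θ_0 = (652.8 + 594.4)/EI = 1247/EI
A unit hogging moment at B produces rotation L₁/(3EI) + L₂/(3EI) = 7.667/EI.
Compatibility: M_B·(L₁+L₂)/(3EI) = θ_0, giving M_B = 162.7 kN·m (hogging).
Span AB, ΣM about A with M_B applied at B: R_B^{AB}·12 = 816 + 162.7, so R_B^{AB} = 81.56 kN and R_A = 102 − 81.56 = 20.44 kN.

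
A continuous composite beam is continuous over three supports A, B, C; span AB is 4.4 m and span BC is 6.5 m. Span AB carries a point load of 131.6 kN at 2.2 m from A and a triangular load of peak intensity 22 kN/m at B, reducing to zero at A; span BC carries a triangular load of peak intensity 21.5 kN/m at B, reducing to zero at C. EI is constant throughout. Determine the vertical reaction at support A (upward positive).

Release continuity at B by inserting a hinge; the redundant is the internal moment M_B. The primary structure is two simply-supported spans AB and BC.
Discontinuity in slope at B on the released structure — sum the simple-span end rotations:
  span AB: point load 131.6 at a = 2.2: Pab(L + a)/(6LEI) = 159.2/EI
  span AB: triangular load, peak 22: w₀L³/(45EI) = 41.65/EI
  span BC: triangular load, peak 21.5: w₀L³/(45EI) = 131.2/EI
  relative rotation θ_0 = (200.9 + 131.2)/EI = 332.1/EI
A unit hogging moment at B produces rotation L₁/(3EI) + L₂/(3EI) = 3.633/EI.
Compatibility: M_B·(L₁+L₂)/(3EI) = θ_0, giving M_B = 91.4 kN·m (hogging).
Span AB, ΣM about A with M_B applied at B: R_B^{AB}·4.4 = 431.5 + 91.4, so R_B^{AB} = 118.8 kN and R_A = 180 − 118.8 = 61.16 kN.

R_A = 61.16 kN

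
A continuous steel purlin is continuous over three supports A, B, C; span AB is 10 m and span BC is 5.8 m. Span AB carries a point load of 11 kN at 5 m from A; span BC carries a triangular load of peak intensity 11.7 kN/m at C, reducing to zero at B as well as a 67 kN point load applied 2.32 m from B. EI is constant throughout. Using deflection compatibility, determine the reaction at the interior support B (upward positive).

R_B = 70.32 kN

Release continuity at B by inserting a hinge; the redundant is the internal moment M_B. The primary structure is two simply-supported spans AB and BC.
End slopes at the hinge B, treating each span as simply supported:
  span AB: point load 11 at a = 5: Pab(L + a)/(6LEI) = 68.75/EI
  span BC: triangular load, peak 11.7: 7w₀L³/(360EI) = 44.39/EI
  span BC: point load 67 at a = 2.32: Pab(L + b)/(6LEI) = 144.2/EI
  relative rotation θ_0 = (68.75 + 188.6)/EI = 257.4/EI
A unit hogging moment at B produces rotation L₁/(3EI) + L₂/(3EI) = 5.267/EI.
Compatibility: M_B·(L₁+L₂)/(3EI) = θ_0, giving M_B = 48.87 kN·m (hogging).
Span AB, ΣM about A with M_B applied at B: R_B^{AB}·10 = 55 + 48.87, so R_B^{AB} = 10.39 kN and R_A = 11 − 10.39 = 0.6129 kN.
Span BC, ΣM about C: R_B^{BC}·5.8 = 298.8 + 48.87, so R_B^{BC} = 59.94 kN and R_C = 100.9 − 59.94 = 40.99 kN.
R_B = 10.39 + 59.94 = 70.32 kN.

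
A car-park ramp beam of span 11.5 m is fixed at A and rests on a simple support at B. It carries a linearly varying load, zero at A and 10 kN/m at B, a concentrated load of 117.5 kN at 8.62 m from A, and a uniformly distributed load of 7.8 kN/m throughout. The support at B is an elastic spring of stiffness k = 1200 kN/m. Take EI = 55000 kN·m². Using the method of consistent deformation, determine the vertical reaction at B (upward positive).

R_B = 128 kN

Choose R_B as the redundant. The primary structure is the cantilever fixed at A.
Downward deflection at the released point B due to the loads:
  triangular load, peak 10 at the free end: 11w₀L⁴/(120EI) = 16033/EI
  point load 117.5 at a = 8.62: Pa²(3L − a)/(6EI) = 37659/EI
  UDL 7.8: wL⁴/(8EI) = 17053/EI
  δ_0 = 70744/EI
Tip deflection under a unit load at B: L³/(3EI) = 507/EI.
With EI = 55000 kN·m²: δ_0 = 1.2863 m and δ_{BB} = 0.009217 m/kN.
Compatibility — the spring shortens by R_B/k under the reaction it provides: δ_0 − R_B·δ_{BB} = R_B/k. With 1/k = 0.000833 m/kN, R_B = δ_0 / (δ_{BB} + 1/k) = 1.2863 / (0.009217 + 0.000833) = 128 kN.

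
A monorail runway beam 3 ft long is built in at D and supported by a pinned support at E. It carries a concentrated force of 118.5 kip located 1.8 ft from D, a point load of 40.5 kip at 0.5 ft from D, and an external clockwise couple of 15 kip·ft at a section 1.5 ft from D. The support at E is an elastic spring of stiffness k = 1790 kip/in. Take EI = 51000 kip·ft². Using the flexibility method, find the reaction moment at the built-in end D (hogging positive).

Take the reaction at E as the redundant and release it; the primary structure is a cantilever fixed at D.
Free-end deflection of the primary structure under the applied loading (downward +):
  point load 118.5 at a = 1.8: Pa²(3L − a)/(6EI) = 460.7/EI
  point load 40.5 at a = 0.5: Pa²(3L − a)/(6EI) = 14.34/EI
  clockwise couple 15 at a = 1.5: M₀a(2L − a)/(2EI) = 50.62/EI
  δ_0 = 525.7/EI
Flexibility coefficient — unit upward force at E: δ_{EE} = L³/(3EI) = 9/EI.
With EI = 51000 kip·ft²: δ_0 = 0.010308 ft and δ_{EE} = 0.000176 ft/kip.
Compatibility — the spring shortens by R_E/k under the reaction it provides: δ_0 − R_E·δ_{EE} = R_E/k. With 1/k = 1/(1790×12) ft/kip = 0.000047 ft/kip, R_E = δ_0 / (δ_{EE} + 1/k) = 0.010308 / (0.000176 + 0.000047) = 46.22 kip.
Moment equilibrium about D: M_D = Σ(load moments about D) − R_E·L = 248.6 − 46.22×3 = 109.9 kip·ft.

M_D = 109.9 kip·ft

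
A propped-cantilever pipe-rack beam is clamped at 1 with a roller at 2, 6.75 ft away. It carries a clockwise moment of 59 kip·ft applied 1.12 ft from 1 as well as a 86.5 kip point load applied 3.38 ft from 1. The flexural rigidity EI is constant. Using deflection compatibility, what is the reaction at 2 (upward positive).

Take the reaction at 2 as the redundant and release it; the primary structure is a cantilever fixed at 1.
Deflection at 2 on the released cantilever, summing each load's contribution:
  clockwise couple 59 at a = 1.12: M₀a(2L − a)/(2EI) = 409/EI
  point load 86.5 at a = 3.38: Pa²(3L − a)/(6EI) = 2779/EI
  δ_0 = 3188/EI
Tip deflection under a unit load at 2: L³/(3EI) = 102.5/EI.
The prop prevents deflection at 2: R_2 = δ_0/δ_{22} = 3188/102.5 = 31.09 kip.

R_2 = 31.09 kip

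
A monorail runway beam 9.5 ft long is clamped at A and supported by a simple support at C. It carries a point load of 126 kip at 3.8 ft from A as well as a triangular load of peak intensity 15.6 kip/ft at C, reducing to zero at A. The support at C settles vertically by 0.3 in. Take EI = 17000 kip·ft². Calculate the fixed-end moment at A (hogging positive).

M_A = 326.1 kip·ft

Choose R_C as the redundant. The primary structure is the cantilever fixed at A.
Primary-structure tip deflection at C by superposition:
  point load 126 at a = 3.8: Pa²(3L − a)/(6EI) = 7490/EI
  triangular load, peak 15.6 at the free end: 11w₀L⁴/(120EI) = 11647/EI
  δ_0 = 19137/EI
Tip deflection under a unit load at C: L³/(3EI) = 285.8/EI.
With EI = 17000 kip·ft²: δ_0 = 1.1257 ft and δ_{CC} = 0.016811 ft/kip.
Compatibility — the beam at C must follow the support down by 0.025 ft: δ_0 − R_C·δ_{CC} = 0.025, so R_C = (1.1257 − 0.025)/0.016811 = 65.48 kip.
Moment equilibrium about A: M_A = Σ(load moments about A) − R_C·L = 948.1 − 65.48×9.5 = 326.1 kip·ft.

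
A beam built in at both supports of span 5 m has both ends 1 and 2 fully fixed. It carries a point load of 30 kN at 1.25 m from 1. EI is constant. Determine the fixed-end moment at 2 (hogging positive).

Release both end moments; the primary structure is a simply-supported span 12 with redundants M_1 and M_2.
On the primary (simply-supported) span, the end slopes from the loading are:
  at 1: point load 30 at a = 1.25: Pab(L + b)/(6LEI) = 41.02/EI
  at 2: point load 30 at a = 1.25: Pab(L + a)/(6LEI) = 29.3/EI
  θ_10 = 41.02/EI,  θ_20 = 29.3/EI
Flexibility coefficients: a unit moment at one end gives L/(3EI) there and L/(6EI) at the far end, so f₁₁ = f₂₂ = 1.667/EI and f₁₂ = f₂₁ = 0.8333/EI.
Compatibility — zero rotation at each built-in end:
  1.667 M_1 + 0.8333 M_2 = 41.02
  0.8333 M_1 + 1.667 M_2 = 29.3
Solving the pair gives M_1 = 21.09 kN·m and M_2 = 7.031 kN·m (hogging).

M_2 = 7.031 kN·m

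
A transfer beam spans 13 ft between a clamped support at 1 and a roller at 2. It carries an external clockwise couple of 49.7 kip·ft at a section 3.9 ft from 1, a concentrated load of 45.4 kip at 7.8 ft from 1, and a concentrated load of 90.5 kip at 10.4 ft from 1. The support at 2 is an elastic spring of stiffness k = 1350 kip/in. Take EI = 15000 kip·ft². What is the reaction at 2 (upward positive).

Take the reaction at 2 as the redundant and release it; the primary structure is a cantilever fixed at 1.
Primary-structure tip deflection at 2 by superposition:
  clockwise couple 49.7 at a = 3.9: M₀a(2L − a)/(2EI) = 2142/EI
  point load 45.4 at a = 7.8: Pa²(3L − a)/(6EI) = 14363/EI
  point load 90.5 at a = 10.4: Pa²(3L − a)/(6EI) = 46658/EI
  δ_0 = 63163/EI
Tip deflection under a unit load at 2: L³/(3EI) = 732.3/EI.
With EI = 15000 kip·ft²: δ_0 = 4.2109 ft and δ_{22} = 0.048822 ft/kip.
Compatibility — the spring shortens by R_2/k under the reaction it provides: δ_0 − R_2·δ_{22} = R_2/k. With 1/k = 1/(1350×12) ft/kip = 0.000062 ft/kip, R_2 = δ_0 / (δ_{22} + 1/k) = 4.2109 / (0.048822 + 0.000062) = 86.14 kip.

R_2 = 86.14 kip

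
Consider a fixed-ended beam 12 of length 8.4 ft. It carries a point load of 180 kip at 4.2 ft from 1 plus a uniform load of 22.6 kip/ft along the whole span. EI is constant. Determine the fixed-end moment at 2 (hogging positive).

Take the two fixed-end moments M_1, M_2 as redundants; the released structure is the simple span 12.
End rotations of the released simple span under the applied load (×1/EI):
  at 1: point load 180 at a = 4.2: Pab(L + b)/(6LEI) = 793.8/EI
  at 2: point load 180 at a = 4.2: Pab(L + a)/(6LEI) = 793.8/EI
  at 1: UDL 22.6: wL³/(24EI) = 558.1/EI
  at 2: UDL 22.6: wL³/(24EI) = 558.1/EI
  θ_10 = 1352/EI,  θ_20 = 1352/EI
Flexibility coefficients: a unit moment at one end gives L/(3EI) there and L/(6EI) at the far end, so f₁₁ = f₂₂ = 2.8/EI and f₁₂ = f₂₁ = 1.4/EI.
Compatibility — zero rotation at each built-in end:
  2.8 M_1 + 1.4 M_2 = 1352
  1.4 M_1 + 2.8 M_2 = 1352
Solving the pair gives M_1 = 321.9 kip·ft and M_2 = 321.9 kip·ft (hogging).

M_2 = 321.9 kip·ft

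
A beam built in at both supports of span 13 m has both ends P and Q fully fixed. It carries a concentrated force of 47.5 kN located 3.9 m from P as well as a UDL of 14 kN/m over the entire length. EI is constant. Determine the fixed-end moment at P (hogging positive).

M_P = 287.9 kN·m

Release both end moments; the primary structure is a simply-supported span PQ with redundants M_P and M_Q.
On the primary (simply-supported) span, the end slopes from the loading are:
  at P: point load 47.5 at a = 3.9: Pab(L + b)/(6LEI) = 477.6/EI
  at Q: point load 47.5 at a = 3.9: Pab(L + a)/(6LEI) = 365.3/EI
  at P: UDL 14: wL³/(24EI) = 1282/EI
  at Q: UDL 14: wL³/(24EI) = 1282/EI
  θ_P0 = 1759/EI,  θ_Q0 = 1647/EI
Flexibility coefficients: a unit moment at one end gives L/(3EI) there and L/(6EI) at the far end, so f₁₁ = f₂₂ = 4.333/EI and f₁₂ = f₂₁ = 2.167/EI.
Compatibility — zero rotation at each built-in end:
  4.333 M_P + 2.167 M_Q = 1759
  2.167 M_P + 4.333 M_Q = 1647
Solving the pair gives M_P = 287.9 kN·m and M_Q = 236.1 kN·m (hogging).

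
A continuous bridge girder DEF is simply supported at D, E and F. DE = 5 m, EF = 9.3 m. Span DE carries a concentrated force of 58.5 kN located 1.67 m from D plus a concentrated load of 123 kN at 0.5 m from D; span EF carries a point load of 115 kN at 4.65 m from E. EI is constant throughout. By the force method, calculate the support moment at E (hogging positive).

Release continuity at E by inserting a hinge; the redundant is the internal moment M_E. The primary structure is two simply-supported spans DE and EF.
Discontinuity in slope at E on the released structure — sum the simple-span end rotations:
  span DE: point load 58.5 at a = 1.67: Pab(L + a)/(6LEI) = 72.33/EI
  span DE: point load 123 at a = 0.5: Pab(L + a)/(6LEI) = 50.74/EI
  span EF: point load 115 at a = 4.65: Pab(L + b)/(6LEI) = 621.6/EI
  relative rotation θ_0 = (123.1 + 621.6)/EI = 744.7/EI
A unit hogging moment at E produces rotation L₁/(3EI) + L₂/(3EI) = 4.767/EI.
Slope continuity at E: θ_0 = M_E·4.767/EI, so M_E = 744.7/4.767 = 156.2 kN·m (hogging).

M_E = 156.2 kN·m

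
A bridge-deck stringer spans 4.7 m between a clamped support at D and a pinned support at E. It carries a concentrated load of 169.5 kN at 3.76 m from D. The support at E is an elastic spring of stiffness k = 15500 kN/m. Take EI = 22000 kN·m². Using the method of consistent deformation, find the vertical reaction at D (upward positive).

R_D = 54.87 kN

Take the reaction at E as the redundant and release it; the primary structure is a cantilever fixed at D.
Deflection at E on the released cantilever, summing each load's contribution:
  point load 169.5 at a = 3.76: Pa²(3L − a)/(6EI) = 4130/EI
Tip deflection under a unit load at E: L³/(3EI) = 34.61/EI.
With EI = 22000 kN·m²: δ_0 = 0.18771 m and δ_{EE} = 0.001573 m/kN.
Compatibility — the spring shortens by R_E/k under the reaction it provides: δ_0 − R_E·δ_{EE} = R_E/k. With 1/k = 0.000065 m/kN, R_E = δ_0 / (δ_{EE} + 1/k) = 0.18771 / (0.001573 + 0.000065) = 114.6 kN.
Vertical equilibrium: R_D = ΣP − R_E = 169.5 − 114.6 = 54.87 kN.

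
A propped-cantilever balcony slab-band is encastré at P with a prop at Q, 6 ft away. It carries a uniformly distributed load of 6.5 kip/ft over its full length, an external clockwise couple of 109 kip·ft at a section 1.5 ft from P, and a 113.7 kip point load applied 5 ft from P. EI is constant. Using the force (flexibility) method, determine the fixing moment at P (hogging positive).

Take the reaction at Q as the redundant and release it; the primary structure is a cantilever fixed at P.
Deflection at Q on the released cantilever, summing each load's contribution:
  UDL 6.5: wL⁴/(8EI) = 1053/EI
  clockwise couple 109 at a = 1.5: M₀a(2L − a)/(2EI) = 858.4/EI
  point load 113.7 at a = 5: Pa²(3L − a)/(6EI) = 6159/EI
  δ_0 = 8070/EI
Flexibility coefficient — unit upward force at Q: δ_{QQ} = L³/(3EI) = 72/EI.
The prop prevents deflection at Q: R_Q = δ_0/δ_{QQ} = 8070/72 = 112.1 kip.
Moment equilibrium about P: M_P = Σ(load moments about P) − R_Q·L = 794.5 − 112.1×6 = 122 kip·ft.

M_P = 122 kip·ft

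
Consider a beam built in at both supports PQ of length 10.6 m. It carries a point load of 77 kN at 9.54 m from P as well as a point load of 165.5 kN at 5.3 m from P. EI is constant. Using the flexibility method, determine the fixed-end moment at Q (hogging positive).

M_Q = 285.4 kN·m

Take the two fixed-end moments M_P, M_Q as redundants; the released structure is the simple span PQ.
End rotations of the released simple span under the applied load (×1/EI):
  at P: point load 77 at a = 9.54: Pab(L + b)/(6LEI) = 142.8/EI
  at Q: point load 77 at a = 9.54: Pab(L + a)/(6LEI) = 246.6/EI
  at P: point load 165.5 at a = 5.3: Pab(L + b)/(6LEI) = 1162/EI
  at Q: point load 165.5 at a = 5.3: Pab(L + a)/(6LEI) = 1162/EI
  θ_P0 = 1305/EI,  θ_Q0 = 1409/EI
Flexibility coefficients: a unit moment at one end gives L/(3EI) there and L/(6EI) at the far end, so f₁₁ = f₂₂ = 3.533/EI and f₁₂ = f₂₁ = 1.767/EI.
Compatibility — zero rotation at each built-in end:
  3.533 M_P + 1.767 M_Q = 1305
  1.767 M_P + 3.533 M_Q = 1409
Solving the pair gives M_P = 226.6 kN·m and M_Q = 285.4 kN·m (hogging).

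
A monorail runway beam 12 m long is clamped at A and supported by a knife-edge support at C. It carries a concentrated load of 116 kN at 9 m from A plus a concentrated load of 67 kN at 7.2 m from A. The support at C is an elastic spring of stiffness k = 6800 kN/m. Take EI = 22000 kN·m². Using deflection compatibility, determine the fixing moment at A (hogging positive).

Remove the prop at C; the released (primary) structure is a cantilever built in at A.
Deflection at C on the released cantilever, summing each load's contribution:
  point load 116 at a = 9: Pa²(3L − a)/(6EI) = 42282/EI
  point load 67 at a = 7.2: Pa²(3L − a)/(6EI) = 16672/EI
  δ_0 = 58954/EI
Tip deflection under a unit load at C: L³/(3EI) = 576/EI.
With EI = 22000 kN·m²: δ_0 = 2.6797 m and δ_{CC} = 0.026182 m/kN.
Compatibility — the spring shortens by R_C/k under the reaction it provides: δ_0 − R_C·δ_{CC} = R_C/k. With 1/k = 0.000147 m/kN, R_C = δ_0 / (δ_{CC} + 1/k) = 2.6797 / (0.026182 + 0.000147) = 101.8 kN.
Moment equilibrium about A: M_A = Σ(load moments about A) − R_C·L = 1526 − 101.8×12 = 305.1 kN·m.

M_A = 305.1 kN·m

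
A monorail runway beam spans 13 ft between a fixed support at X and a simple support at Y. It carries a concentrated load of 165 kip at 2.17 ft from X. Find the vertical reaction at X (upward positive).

Release the roller at Y. Primary structure: cantilever fixed at X.
Deflection at Y on the released cantilever, summing each load's contribution:
  point load 165 at a = 2.17: Pa²(3L − a)/(6EI) = 4769/EI
Tip deflection under a unit load at Y: L³/(3EI) = 732.3/EI.
The prop prevents deflection at Y: R_Y = δ_0/δ_{YY} = 4769/732.3 = 6.512 kip.
Vertical equilibrium: R_X = ΣP − R_Y = 165 − 6.512 = 158.5 kip.

R_X = 158.5 kip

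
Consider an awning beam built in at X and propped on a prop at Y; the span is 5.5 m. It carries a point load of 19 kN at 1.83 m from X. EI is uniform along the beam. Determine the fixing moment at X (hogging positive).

M_X = 19.34 kN·m

Take the reaction at Y as the redundant and release it; the primary structure is a cantilever fixed at X.
Deflection at Y on the released cantilever, summing each load's contribution:
  point load 19 at a = 1.83: Pa²(3L − a)/(6EI) = 155.6/EI
Tip deflection under a unit load at Y: L³/(3EI) = 55.46/EI.
The prop prevents deflection at Y: R_Y = δ_0/δ_{YY} = 155.6/55.46 = 2.805 kN.
Moment equilibrium about X: M_X = Σ(load moments about X) − R_Y·L = 34.77 − 2.805×5.5 = 19.34 kN·m.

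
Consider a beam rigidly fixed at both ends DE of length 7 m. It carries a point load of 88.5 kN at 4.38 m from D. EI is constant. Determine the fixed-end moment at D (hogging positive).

Release both end moments; the primary structure is a simply-supported span DE with redundants M_D and M_E.
Simple-span end rotations at D and E under the given loads:
  at D: point load 88.5 at a = 4.38: Pab(L + b)/(6LEI) = 232.6/EI
  at E: point load 88.5 at a = 4.38: Pab(L + a)/(6LEI) = 275.2/EI
  θ_D0 = 232.6/EI,  θ_E0 = 275.2/EI
Flexibility coefficients: a unit moment at one end gives L/(3EI) there and L/(6EI) at the far end, so f₁₁ = f₂₂ = 2.333/EI and f₁₂ = f₂₁ = 1.167/EI.
Compatibility — zero rotation at each built-in end:
  2.333 M_D + 1.167 M_E = 232.6
  1.167 M_D + 2.333 M_E = 275.2
Solving the pair gives M_D = 54.3 kN·m and M_E = 90.78 kN·m (hogging).

M_D = 54.3 kN·m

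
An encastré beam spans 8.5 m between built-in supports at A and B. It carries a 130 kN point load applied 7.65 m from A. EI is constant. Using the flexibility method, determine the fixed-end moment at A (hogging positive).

M_A = 9.945 kN·m

Take the two fixed-end moments M_A, M_B as redundants; the released structure is the simple span AB.
On the primary (simply-supported) span, the end slopes from the loading are:
  at A: point load 130 at a = 7.65: Pab(L + b)/(6LEI) = 155/EI
  at B: point load 130 at a = 7.65: Pab(L + a)/(6LEI) = 267.7/EI
  θ_A0 = 155/EI,  θ_B0 = 267.7/EI
Flexibility coefficients: a unit moment at one end gives L/(3EI) there and L/(6EI) at the far end, so f₁₁ = f₂₂ = 2.833/EI and f₁₂ = f₂₁ = 1.417/EI.
Compatibility — zero rotation at each built-in end:
  2.833 M_A + 1.417 M_B = 155
  1.417 M_A + 2.833 M_B = 267.7
Solving the pair gives M_A = 9.945 kN·m and M_B = 89.5 kN·m (hogging).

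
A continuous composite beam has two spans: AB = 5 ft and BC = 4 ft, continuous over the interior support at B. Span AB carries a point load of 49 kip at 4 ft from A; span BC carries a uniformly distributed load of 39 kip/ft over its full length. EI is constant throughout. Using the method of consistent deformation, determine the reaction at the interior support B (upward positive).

Release continuity at B by inserting a hinge; the redundant is the internal moment M_B. The primary structure is two simply-supported spans AB and BC.
Discontinuity in slope at B on the released structure — sum the simple-span end rotations:
  span AB: point load 49 at a = 4: Pab(L + a)/(6LEI) = 58.8/EI
  span BC: UDL 39: wL³/(24EI) = 104/EI
  relative rotation θ_0 = (58.8 + 104)/EI = 162.8/EI
A unit hogging moment at B produces rotation L₁/(3EI) + L₂/(3EI) = 3/EI.
Slope continuity at B: θ_0 = M_B·3/EI, so M_B = 162.8/3 = 54.27 kip·ft (hogging).
Span AB, ΣM about A with M_B applied at B: R_B^{AB}·5 = 196 + 54.27, so R_B^{AB} = 50.05 kip and R_A = 49 − 50.05 = -1.053 kip.
Span BC, ΣM about C: R_B^{BC}·4 = 312 + 54.27, so R_B^{BC} = 91.57 kip and R_C = 156 − 91.57 = 64.43 kip.
R_B = 50.05 + 91.57 = 141.6 kip.

R_B = 141.6 kip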